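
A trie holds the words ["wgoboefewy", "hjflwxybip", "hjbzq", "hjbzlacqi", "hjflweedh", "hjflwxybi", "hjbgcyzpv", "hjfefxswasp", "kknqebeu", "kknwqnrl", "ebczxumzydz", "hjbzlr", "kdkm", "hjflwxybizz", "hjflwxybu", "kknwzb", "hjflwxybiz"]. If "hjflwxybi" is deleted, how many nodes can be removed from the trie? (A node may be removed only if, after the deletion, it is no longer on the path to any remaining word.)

0

Walk "hjflwxybi" from the leaf back toward the root, removing each node that no remaining word uses.
Every node on "hjflwxybi" is still needed (e.g. by "hjflwxybip"), so nothing is freed.
Nodes removed: 0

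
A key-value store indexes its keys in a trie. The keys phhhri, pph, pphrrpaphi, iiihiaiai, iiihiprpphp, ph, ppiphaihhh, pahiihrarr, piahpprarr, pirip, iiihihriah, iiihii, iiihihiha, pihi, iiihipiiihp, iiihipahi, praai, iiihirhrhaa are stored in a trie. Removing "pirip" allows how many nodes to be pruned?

3

A node on "pirip"'s path can go only if nothing else ends at it or branches off below it.
The suffix "rip" (3 nodes) is used only by "pirip"; the node for "pi" still has the child "a", so pruning stops there.
Nodes removed: 3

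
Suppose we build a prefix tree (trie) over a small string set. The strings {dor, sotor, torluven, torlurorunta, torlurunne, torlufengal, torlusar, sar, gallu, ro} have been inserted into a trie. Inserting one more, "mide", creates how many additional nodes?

4

"mide" shares no prefix with any stored word, so all 4 characters open new nodes.
4 − 0 = 4 new nodes.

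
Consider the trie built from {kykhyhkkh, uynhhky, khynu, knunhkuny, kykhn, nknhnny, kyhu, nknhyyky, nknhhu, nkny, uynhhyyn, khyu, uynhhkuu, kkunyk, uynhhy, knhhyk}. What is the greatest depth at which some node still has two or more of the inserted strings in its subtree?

Look for the deepest trie node that still has at least two words in its subtree.
"uynhhkuu" and "uynhhky" agree on "uynhhk" (6 characters) before diverging; nothing deeper is shared.
Longest shared-prefix length: 6

6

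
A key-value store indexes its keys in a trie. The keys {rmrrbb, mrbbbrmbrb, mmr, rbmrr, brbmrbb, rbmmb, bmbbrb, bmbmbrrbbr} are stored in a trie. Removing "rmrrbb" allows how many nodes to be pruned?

5

A node on "rmrrbb"'s path can go only if nothing else ends at it or branches off below it.
The suffix "mrrbb" (5 nodes) is used only by "rmrrbb"; the node for "r" still has the child "b", so pruning stops there.
Nodes removed: 5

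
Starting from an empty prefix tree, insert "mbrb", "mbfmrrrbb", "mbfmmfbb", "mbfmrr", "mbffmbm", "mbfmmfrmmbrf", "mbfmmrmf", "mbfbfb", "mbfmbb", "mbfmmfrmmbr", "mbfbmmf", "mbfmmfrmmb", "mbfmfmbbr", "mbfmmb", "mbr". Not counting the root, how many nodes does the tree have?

Count nodes per top-level branch (shared prefixes stored once):
  'm'-branch (mbfbfb, mbfbmmf, mbffmbm, mbfmbb, mbfmfmbbr, mbfmmb, mbfmmfbb, mbfmmfrmmb, mbfmmfrmmbr, mbfmmfrmmbrf, mbfmmrmf, mbfmrr, mbfmrrrbb, mbr, mbrb): 42 nodes
Sum: 42

42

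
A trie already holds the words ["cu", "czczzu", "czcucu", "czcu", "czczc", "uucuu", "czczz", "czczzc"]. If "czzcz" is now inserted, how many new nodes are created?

"cz" is already a path in the trie; the remaining "zcz" must be added.
Each of the 3 remaining characters creates one node.

3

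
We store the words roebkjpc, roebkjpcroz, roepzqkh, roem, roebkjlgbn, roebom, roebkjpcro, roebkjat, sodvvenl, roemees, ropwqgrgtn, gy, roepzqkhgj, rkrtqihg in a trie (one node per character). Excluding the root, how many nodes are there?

55

For each word, the new-node count is its length minus the longest prefix already in the trie:
  "roebkjpc" → 8 new (r, o, e, b, k, j, p, c)
  "roebkjpcroz" → prefix "roebkjpc" already present; 3 new (r, o, z)
  "roepzqkh" → prefix "roe" already present; 5 new (p, z, q, k, h)
  "roem" → prefix "roe" already present; 1 new (m)
  "roebkjlgbn" → prefix "roebkj" already present; 4 new (l, g, b, n)
  "roebom" → prefix "roeb" already present; 2 new (o, m)
  "roebkjpcro" → prefix "roebkjpcro" already present; 0 new (none)
  "roebkjat" → prefix "roebkj" already present; 2 new (a, t)
  "sodvvenl" → 8 new (s, o, d, v, v, e, n, l)
  "roemees" → prefix "roem" already present; 3 new (e, e, s)
  "ropwqgrgtn" → prefix "ro" already present; 8 new (p, w, q, g, r, g, t, n)
  "gy" → 2 new (g, y)
  "roepzqkhgj" → prefix "roepzqkh" already present; 2 new (g, j)
  "rkrtqihg" → prefix "r" already present; 7 new (k, r, t, q, i, h, g)
Total nodes = 8 + 3 + 5 + 1 + 4 + 2 + 0 + 2 + 8 + 3 + 8 + 2 + 2 + 7 = 55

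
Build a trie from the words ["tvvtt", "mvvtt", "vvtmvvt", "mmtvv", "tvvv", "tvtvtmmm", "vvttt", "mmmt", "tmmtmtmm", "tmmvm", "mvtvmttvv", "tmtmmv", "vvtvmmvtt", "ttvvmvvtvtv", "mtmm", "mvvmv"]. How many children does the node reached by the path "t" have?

3

Walk "t" from the root, arriving at one node.
Distinct next characters after "t": m, t, v.
That node has 3 child edges.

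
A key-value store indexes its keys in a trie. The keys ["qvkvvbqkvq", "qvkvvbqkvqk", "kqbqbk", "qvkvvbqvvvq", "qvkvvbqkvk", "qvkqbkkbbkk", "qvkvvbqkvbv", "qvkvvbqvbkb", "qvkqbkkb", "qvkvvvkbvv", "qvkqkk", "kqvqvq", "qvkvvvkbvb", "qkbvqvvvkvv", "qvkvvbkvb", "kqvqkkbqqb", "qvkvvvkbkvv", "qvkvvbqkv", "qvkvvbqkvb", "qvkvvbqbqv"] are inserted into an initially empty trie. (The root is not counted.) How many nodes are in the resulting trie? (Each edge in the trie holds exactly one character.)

72

For each word, the new-node count is its length minus the longest prefix already in the trie:
  "qvkvvbqkvq" → 10 new (q, v, k, v, v, b, q, k, v, q)
  "qvkvvbqkvqk" → prefix "qvkvvbqkvq" already present; 1 new (k)
  "kqbqbk" → 6 new (k, q, b, q, b, k)
  "qvkvvbqvvvq" → prefix "qvkvvbq" already present; 4 new (v, v, v, q)
  "qvkvvbqkvk" → prefix "qvkvvbqkv" already present; 1 new (k)
  "qvkqbkkbbkk" → prefix "qvk" already present; 8 new (q, b, k, k, b, b, k, k)
  "qvkvvbqkvbv" → prefix "qvkvvbqkv" already present; 2 new (b, v)
  "qvkvvbqvbkb" → prefix "qvkvvbqv" already present; 3 new (b, k, b)
  "qvkqbkkb" → prefix "qvkqbkkb" already present; 0 new (none)
  "qvkvvvkbvv" → prefix "qvkvv" already present; 5 new (v, k, b, v, v)
  "qvkqkk" → prefix "qvkq" already present; 2 new (k, k)
  "kqvqvq" → prefix "kq" already present; 4 new (v, q, v, q)
  "qvkvvvkbvb" → prefix "qvkvvvkbv" already present; 1 new (b)
  "qkbvqvvvkvv" → prefix "q" already present; 10 new (k, b, v, q, v, v, v, k, v, v)
  "qvkvvbkvb" → prefix "qvkvvb" already present; 3 new (k, v, b)
  "kqvqkkbqqb" → prefix "kqvq" already present; 6 new (k, k, b, q, q, b)
  "qvkvvvkbkvv" → prefix "qvkvvvkb" already present; 3 new (k, v, v)
  "qvkvvbqkv" → prefix "qvkvvbqkv" already present; 0 new (none)
  "qvkvvbqkvb" → prefix "qvkvvbqkvb" already present; 0 new (none)
  "qvkvvbqbqv" → prefix "qvkvvbq" already present; 3 new (b, q, v)
Total nodes = 10 + 1 + 6 + 4 + 1 + 8 + 2 + 3 + 0 + 5 + 2 + 4 + 1 + 10 + 3 + 6 + 3 + 0 + 0 + 3 = 72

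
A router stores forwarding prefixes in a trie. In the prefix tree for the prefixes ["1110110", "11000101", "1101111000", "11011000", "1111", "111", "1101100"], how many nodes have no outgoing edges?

Leaves are exactly the stored words that no other stored word extends.
Those words: "11000101", "11011000", "1101111000", "1110110", "1111"
Leaf count: 5

5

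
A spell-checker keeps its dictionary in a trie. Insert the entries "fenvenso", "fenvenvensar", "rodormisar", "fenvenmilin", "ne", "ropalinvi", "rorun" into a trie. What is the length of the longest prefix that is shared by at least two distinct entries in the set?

6

Look for the deepest trie node that still has at least two words in its subtree.
e.g. "fenvenmilin" and "fenvenso" share the prefix "fenven" of length 6; no pair shares a longer one.
Longest shared-prefix length: 6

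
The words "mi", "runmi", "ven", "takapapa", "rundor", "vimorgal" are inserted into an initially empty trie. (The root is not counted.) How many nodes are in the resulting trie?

For each word, the new-node count is its length minus the longest prefix already in the trie:
  "mi" → 2 new (m, i)
  "runmi" → 5 new (r, u, n, m, i)
  "ven" → 3 new (v, e, n)
  "takapapa" → 8 new (t, a, k, a, p, a, p, a)
  "rundor" → prefix "run" already present; 3 new (d, o, r)
  "vimorgal" → prefix "v" already present; 7 new (i, m, o, r, g, a, l)
Total nodes = 2 + 5 + 3 + 8 + 3 + 7 = 28

28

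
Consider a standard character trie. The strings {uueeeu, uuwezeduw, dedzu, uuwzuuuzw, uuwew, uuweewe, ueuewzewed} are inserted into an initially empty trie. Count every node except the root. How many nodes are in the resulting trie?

Trace insertions, counting only characters that open a new branch:
  "uueeeu" → 6 new (u, u, e, e, e, u)
  "uuwezeduw" → prefix "uu" already present; 7 new (w, e, z, e, d, u, w)
  "dedzu" → 5 new (d, e, d, z, u)
  "uuwzuuuzw" → prefix "uuw" already present; 6 new (z, u, u, u, z, w)
  "uuwew" → prefix "uuwe" already present; 1 new (w)
  "uuweewe" → prefix "uuwe" already present; 3 new (e, w, e)
  "ueuewzewed" → prefix "u" already present; 9 new (e, u, e, w, z, e, w, e, d)
Total nodes = 6 + 7 + 5 + 6 + 1 + 3 + 9 = 37

37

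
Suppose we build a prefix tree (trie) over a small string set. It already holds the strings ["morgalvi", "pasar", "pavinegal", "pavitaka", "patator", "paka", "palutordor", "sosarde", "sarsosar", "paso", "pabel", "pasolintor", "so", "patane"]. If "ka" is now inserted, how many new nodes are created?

Nothing in the trie begins with "k"; the whole of "ka" is new.
2 − 0 = 2 new nodes.

2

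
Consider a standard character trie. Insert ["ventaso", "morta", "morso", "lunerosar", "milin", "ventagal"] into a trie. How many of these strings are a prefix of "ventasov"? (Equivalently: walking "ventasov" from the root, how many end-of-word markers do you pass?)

Check each prefix of "ventasov" against the stored set — each match is an end-marker on the path.
Prefixes of the query that are stored words: "ventaso"
Count: 1

1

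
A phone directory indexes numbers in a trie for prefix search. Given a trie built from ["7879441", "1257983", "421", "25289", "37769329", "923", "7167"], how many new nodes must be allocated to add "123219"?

The longest prefix of "123219" already in the trie is "12" (length 2).
So 6 − 2 = 4 new nodes.

4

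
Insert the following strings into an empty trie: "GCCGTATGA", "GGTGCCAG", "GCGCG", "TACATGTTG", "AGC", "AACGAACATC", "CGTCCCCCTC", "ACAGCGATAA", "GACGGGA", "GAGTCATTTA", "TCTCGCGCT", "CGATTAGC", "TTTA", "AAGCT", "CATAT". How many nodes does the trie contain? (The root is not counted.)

Insert word by word; a character creates a node only if that edge doesn't already exist:
  "GCCGTATGA" → 9 new (G, C, C, G, T, A, T, G, A)
  "GGTGCCAG" → prefix "G" already present; 7 new (G, T, G, C, C, A, G)
  "GCGCG" → prefix "GC" already present; 3 new (G, C, G)
  "TACATGTTG" → 9 new (T, A, C, A, T, G, T, T, G)
  "AGC" → 3 new (A, G, C)
  "AACGAACATC" → prefix "A" already present; 9 new (A, C, G, A, A, C, A, T, C)
  "CGTCCCCCTC" → 10 new (C, G, T, C, C, C, C, C, T, C)
  "ACAGCGATAA" → prefix "A" already present; 9 new (C, A, G, C, G, A, T, A, A)
  "GACGGGA" → prefix "G" already present; 6 new (A, C, G, G, G, A)
  "GAGTCATTTA" → prefix "GA" already present; 8 new (G, T, C, A, T, T, T, A)
  "TCTCGCGCT" → prefix "T" already present; 8 new (C, T, C, G, C, G, C, T)
  "CGATTAGC" → prefix "CG" already present; 6 new (A, T, T, A, G, C)
  "TTTA" → prefix "T" already present; 3 new (T, T, A)
  "AAGCT" → prefix "AA" already present; 3 new (G, C, T)
  "CATAT" → prefix "C" already present; 4 new (A, T, A, T)
Total nodes = 9 + 7 + 3 + 9 + 3 + 9 + 10 + 9 + 6 + 8 + 8 + 6 + 3 + 3 + 4 = 97

97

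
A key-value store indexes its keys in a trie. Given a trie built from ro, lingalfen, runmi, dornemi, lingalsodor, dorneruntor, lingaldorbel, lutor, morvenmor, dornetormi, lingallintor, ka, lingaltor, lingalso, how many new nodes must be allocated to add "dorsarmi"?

"dor" is already a path in the trie; the remaining "sarmi" must be added.
So 8 − 3 = 5 new nodes.

5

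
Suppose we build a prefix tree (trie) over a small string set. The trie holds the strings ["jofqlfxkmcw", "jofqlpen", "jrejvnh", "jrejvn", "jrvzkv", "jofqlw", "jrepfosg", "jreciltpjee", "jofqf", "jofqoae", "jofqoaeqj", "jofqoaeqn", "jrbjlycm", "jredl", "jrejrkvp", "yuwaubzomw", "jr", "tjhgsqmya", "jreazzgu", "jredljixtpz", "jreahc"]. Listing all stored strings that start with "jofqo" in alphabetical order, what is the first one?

jofqoae

Words with prefix "jofqo", in lexicographic order: "jofqoae", "jofqoaeqj", "jofqoaeqn"
The 1st is jofqoae.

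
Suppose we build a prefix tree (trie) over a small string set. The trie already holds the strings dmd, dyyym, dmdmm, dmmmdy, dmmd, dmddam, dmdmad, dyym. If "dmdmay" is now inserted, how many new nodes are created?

1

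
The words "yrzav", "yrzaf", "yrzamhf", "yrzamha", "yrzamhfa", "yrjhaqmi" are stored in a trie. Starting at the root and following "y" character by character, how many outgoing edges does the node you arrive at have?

The children of the "y" node are the distinct next characters among strings starting with "y".
Distinct next characters after "y": r.
That node has 1 child edge.

1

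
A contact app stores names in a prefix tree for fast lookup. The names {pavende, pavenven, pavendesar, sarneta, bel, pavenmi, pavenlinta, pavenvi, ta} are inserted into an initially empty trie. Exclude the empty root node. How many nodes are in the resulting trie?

33

Insert word by word; a character creates a node only if that edge doesn't already exist:
  "pavende" → 7 new (p, a, v, e, n, d, e)
  "pavenven" → prefix "paven" already present; 3 new (v, e, n)
  "pavendesar" → prefix "pavende" already present; 3 new (s, a, r)
  "sarneta" → 7 new (s, a, r, n, e, t, a)
  "bel" → 3 new (b, e, l)
  "pavenmi" → prefix "paven" already present; 2 new (m, i)
  "pavenlinta" → prefix "paven" already present; 5 new (l, i, n, t, a)
  "pavenvi" → prefix "pavenv" already present; 1 new (i)
  "ta" → 2 new (t, a)
Total nodes = 7 + 3 + 3 + 7 + 3 + 2 + 5 + 1 + 2 = 33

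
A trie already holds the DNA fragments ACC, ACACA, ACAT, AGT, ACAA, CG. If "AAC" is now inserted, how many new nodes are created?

2

Walking "AAC" from the root, the first 1 characters ("A") follow existing edges; "A" is the first miss.
So 3 − 1 = 2 new nodes.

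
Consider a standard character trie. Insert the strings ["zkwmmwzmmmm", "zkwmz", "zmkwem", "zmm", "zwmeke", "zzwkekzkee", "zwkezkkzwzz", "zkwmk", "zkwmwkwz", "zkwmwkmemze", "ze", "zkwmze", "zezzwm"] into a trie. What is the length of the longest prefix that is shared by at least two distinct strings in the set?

6

Look for the deepest trie node that still has at least two words in its subtree.
e.g. "zkwmwkmemze" and "zkwmwkwz" share the prefix "zkwmwk" of length 6; no pair shares a longer one.
Longest shared-prefix length: 6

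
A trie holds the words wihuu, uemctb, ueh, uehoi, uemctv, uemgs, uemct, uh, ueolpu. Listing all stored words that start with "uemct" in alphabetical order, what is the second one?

uemctb

Filter for "uemct…" and sort: "uemct", "uemctb", "uemctv"
Position 2: uemctb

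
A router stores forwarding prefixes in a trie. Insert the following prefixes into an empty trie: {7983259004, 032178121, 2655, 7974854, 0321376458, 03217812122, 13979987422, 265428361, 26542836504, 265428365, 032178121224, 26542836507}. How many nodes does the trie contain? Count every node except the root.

58

Insert word by word; a character creates a node only if that edge doesn't already exist:
  "7983259004" → 10 new (7, 9, 8, 3, 2, 5, 9, 0, 0, 4)
  "032178121" → 9 new (0, 3, 2, 1, 7, 8, 1, 2, 1)
  "2655" → 4 new (2, 6, 5, 5)
  "7974854" → prefix "79" already present; 5 new (7, 4, 8, 5, 4)
  "0321376458" → prefix "0321" already present; 6 new (3, 7, 6, 4, 5, 8)
  "03217812122" → prefix "032178121" already present; 2 new (2, 2)
  "13979987422" → 11 new (1, 3, 9, 7, 9, 9, 8, 7, 4, 2, 2)
  "265428361" → prefix "265" already present; 6 new (4, 2, 8, 3, 6, 1)
  "26542836504" → prefix "26542836" already present; 3 new (5, 0, 4)
  "265428365" → prefix "265428365" already present; 0 new (none)
  "032178121224" → prefix "03217812122" already present; 1 new (4)
  "26542836507" → prefix "2654283650" already present; 1 new (7)
Total nodes = 10 + 9 + 4 + 5 + 6 + 2 + 11 + 6 + 3 + 0 + 1 + 1 = 58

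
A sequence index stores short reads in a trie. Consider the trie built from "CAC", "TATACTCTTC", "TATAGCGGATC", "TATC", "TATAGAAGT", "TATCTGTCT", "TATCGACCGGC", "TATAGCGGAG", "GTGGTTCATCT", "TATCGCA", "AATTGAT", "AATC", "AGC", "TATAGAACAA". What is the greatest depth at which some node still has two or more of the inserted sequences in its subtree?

9

Equivalently: take the maximum, over all pairs, of their longest common prefix length.
e.g. "TATAGCGGAG" and "TATAGCGGATC" share the prefix "TATAGCGGA" of length 9; no pair shares a longer one.
Longest shared-prefix length: 9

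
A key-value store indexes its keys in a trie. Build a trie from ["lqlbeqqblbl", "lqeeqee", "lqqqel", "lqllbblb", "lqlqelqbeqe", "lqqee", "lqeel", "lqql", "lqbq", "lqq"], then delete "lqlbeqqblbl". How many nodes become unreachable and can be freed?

A node on "lqlbeqqblbl"'s path can go only if nothing else ends at it or branches off below it.
The suffix "beqqblbl" (8 nodes) is used only by "lqlbeqqblbl"; the node for "lql" still has the child "l", so pruning stops there.
Nodes removed: 8

8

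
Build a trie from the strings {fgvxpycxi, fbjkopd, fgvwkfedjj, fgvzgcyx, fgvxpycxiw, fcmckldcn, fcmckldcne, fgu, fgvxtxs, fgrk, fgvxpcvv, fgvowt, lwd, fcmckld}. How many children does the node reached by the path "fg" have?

3

The children of the "fg" node are the distinct next characters among strings starting with "fg".
Distinct next characters after "fg": r, u, v.
That node has 3 child edges.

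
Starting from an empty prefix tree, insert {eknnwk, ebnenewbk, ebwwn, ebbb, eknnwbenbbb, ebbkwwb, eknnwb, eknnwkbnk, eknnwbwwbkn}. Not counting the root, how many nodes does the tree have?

37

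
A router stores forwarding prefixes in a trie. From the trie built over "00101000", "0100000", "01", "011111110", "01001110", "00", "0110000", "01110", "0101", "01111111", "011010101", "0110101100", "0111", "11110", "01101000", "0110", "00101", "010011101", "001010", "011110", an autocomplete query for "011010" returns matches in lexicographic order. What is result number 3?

DFS of the "011010" subtree visits, in order: "01101000", "011010101", "0110101100"
The 3rd is 0110101100.

0110101100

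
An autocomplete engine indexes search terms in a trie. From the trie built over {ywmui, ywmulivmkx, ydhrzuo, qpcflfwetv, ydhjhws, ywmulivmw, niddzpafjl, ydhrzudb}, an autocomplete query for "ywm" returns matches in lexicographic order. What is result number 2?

ywmulivmkx

Words with prefix "ywm", in lexicographic order: "ywmui", "ywmulivmkx", "ywmulivmw"
The 2nd is ywmulivmkx.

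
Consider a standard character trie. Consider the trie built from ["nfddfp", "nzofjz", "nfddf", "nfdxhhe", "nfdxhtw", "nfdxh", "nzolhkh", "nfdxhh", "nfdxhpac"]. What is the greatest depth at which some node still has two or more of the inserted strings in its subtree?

6

Equivalently: take the maximum, over all pairs, of their longest common prefix length.
e.g. "nfdxhh" and "nfdxhhe" share the prefix "nfdxhh" of length 6; no pair shares a longer one.
Longest shared-prefix length: 6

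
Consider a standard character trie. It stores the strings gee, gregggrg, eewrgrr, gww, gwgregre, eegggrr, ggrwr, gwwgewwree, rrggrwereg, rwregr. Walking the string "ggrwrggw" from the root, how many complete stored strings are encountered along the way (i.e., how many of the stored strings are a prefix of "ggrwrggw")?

1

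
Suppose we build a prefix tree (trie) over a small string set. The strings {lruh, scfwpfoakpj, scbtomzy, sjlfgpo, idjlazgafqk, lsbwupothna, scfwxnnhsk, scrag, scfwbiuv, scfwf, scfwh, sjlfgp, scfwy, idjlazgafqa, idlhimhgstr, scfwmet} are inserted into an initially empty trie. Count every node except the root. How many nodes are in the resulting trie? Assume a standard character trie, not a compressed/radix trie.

Count nodes per top-level branch (shared prefixes stored once):
  'i'-branch (idjlazgafqa, idjlazgafqk, idlhimhgstr): 21 nodes
  'l'-branch (lruh, lsbwupothna): 14 nodes
  's'-branch (scbtomzy, scfwbiuv, scfwf, scfwh, scfwmet, scfwpfoakpj, scfwxnnhsk, scfwy, scrag, sjlfgp, sjlfgpo): 42 nodes
Sum: 77

77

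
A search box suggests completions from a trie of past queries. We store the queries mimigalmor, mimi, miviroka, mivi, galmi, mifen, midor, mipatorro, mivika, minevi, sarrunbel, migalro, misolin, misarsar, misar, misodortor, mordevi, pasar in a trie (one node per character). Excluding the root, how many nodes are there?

For each word, the new-node count is its length minus the longest prefix already in the trie:
  "mimigalmor" → 10 new (m, i, m, i, g, a, l, m, o, r)
  "mimi" → prefix "mimi" already present; 0 new (none)
  "miviroka" → prefix "mi" already present; 6 new (v, i, r, o, k, a)
  "mivi" → prefix "mivi" already present; 0 new (none)
  "galmi" → 5 new (g, a, l, m, i)
  "mifen" → prefix "mi" already present; 3 new (f, e, n)
  "midor" → prefix "mi" already present; 3 new (d, o, r)
  "mipatorro" → prefix "mi" already present; 7 new (p, a, t, o, r, r, o)
  "mivika" → prefix "mivi" already present; 2 new (k, a)
  "minevi" → prefix "mi" already present; 4 new (n, e, v, i)
  "sarrunbel" → 9 new (s, a, r, r, u, n, b, e, l)
  "migalro" → prefix "mi" already present; 5 new (g, a, l, r, o)
  "misolin" → prefix "mi" already present; 5 new (s, o, l, i, n)
  "misarsar" → prefix "mis" already present; 5 new (a, r, s, a, r)
  "misar" → prefix "misar" already present; 0 new (none)
  "misodortor" → prefix "miso" already present; 6 new (d, o, r, t, o, r)
  "mordevi" → prefix "m" already present; 6 new (o, r, d, e, v, i)
  "pasar" → 5 new (p, a, s, a, r)
Total nodes = 10 + 0 + 6 + 0 + 5 + 3 + 3 + 7 + 2 + 4 + 9 + 5 + 5 + 5 + 0 + 6 + 6 + 5 = 81

81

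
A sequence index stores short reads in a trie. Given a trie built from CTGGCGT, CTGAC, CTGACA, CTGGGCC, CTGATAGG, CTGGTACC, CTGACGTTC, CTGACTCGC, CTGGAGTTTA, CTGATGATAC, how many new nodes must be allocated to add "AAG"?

3

Nothing in the trie begins with "A"; the whole of "AAG" is new.
3 − 0 = 3 new nodes.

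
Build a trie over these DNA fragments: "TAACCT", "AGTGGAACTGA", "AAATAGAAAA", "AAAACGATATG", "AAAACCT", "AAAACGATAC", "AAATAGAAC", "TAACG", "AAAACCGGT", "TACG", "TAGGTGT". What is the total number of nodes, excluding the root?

49

Count nodes per top-level branch (shared prefixes stored once):
  'A'-branch (AAAACCGGT, AAAACCT, AAAACGATAC, AAAACGATATG, AAATAGAAAA, AAATAGAAC, AGTGGAACTGA): 35 nodes
  'T'-branch (TAACCT, TAACG, TACG, TAGGTGT): 14 nodes
Sum: 49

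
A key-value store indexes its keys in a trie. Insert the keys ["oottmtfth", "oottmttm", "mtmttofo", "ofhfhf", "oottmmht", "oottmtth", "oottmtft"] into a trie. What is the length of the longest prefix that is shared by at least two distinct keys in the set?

The deepest shared node is where two words last agree before diverging.
e.g. "oottmtft" and "oottmtfth" share the prefix "oottmtft" of length 8; no pair shares a longer one.
Longest shared-prefix length: 8

8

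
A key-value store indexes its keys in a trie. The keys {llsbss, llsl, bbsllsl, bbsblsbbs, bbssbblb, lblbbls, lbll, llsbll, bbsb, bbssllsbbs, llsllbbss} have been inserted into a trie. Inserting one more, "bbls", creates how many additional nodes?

2

"bb" is already a path in the trie; the remaining "ls" must be added.
New nodes needed: |"bbls"| − 2 = 4 − 2 = 2.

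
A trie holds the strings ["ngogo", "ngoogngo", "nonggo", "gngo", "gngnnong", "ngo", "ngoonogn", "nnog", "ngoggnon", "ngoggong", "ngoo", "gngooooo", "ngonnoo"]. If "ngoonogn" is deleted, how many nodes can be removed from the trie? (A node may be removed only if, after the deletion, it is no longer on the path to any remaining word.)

4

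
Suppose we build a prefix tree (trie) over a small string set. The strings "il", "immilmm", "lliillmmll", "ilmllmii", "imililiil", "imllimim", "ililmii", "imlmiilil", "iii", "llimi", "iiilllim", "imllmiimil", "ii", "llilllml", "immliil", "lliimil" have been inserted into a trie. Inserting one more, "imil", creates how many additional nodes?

0

"imil" is already a full path in the trie; only an end-marker is added.
No new nodes are needed: 0.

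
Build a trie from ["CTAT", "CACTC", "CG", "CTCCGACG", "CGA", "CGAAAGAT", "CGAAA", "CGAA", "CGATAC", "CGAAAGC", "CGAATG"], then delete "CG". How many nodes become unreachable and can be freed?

After clearing the end-marker at "CG", prune upward until reaching a node still needed by another word.
Every node on "CG" is still needed (e.g. by "CGA"), so nothing is freed.
Nodes removed: 0

0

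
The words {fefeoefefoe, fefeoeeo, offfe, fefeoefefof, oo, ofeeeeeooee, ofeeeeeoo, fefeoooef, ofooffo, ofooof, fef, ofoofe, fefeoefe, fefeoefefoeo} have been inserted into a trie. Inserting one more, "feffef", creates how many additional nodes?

The longest prefix of "feffef" already in the trie is "fef" (length 3).
So 6 − 3 = 3 new nodes.

3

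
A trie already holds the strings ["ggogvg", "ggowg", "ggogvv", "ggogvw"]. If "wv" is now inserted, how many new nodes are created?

2

No existing word starts with "w", so every character of "wv" needs a new node.
2 − 0 = 2 new nodes.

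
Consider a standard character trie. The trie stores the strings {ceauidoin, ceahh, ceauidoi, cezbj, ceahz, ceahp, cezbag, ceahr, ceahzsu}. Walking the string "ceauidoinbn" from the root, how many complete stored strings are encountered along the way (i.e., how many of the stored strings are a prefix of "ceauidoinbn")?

2

Traverse "ceauidoinbn" character by character; count nodes along the way that are marked as word ends.
Prefixes of the query that are stored words: "ceauidoi", "ceauidoin"
Count: 2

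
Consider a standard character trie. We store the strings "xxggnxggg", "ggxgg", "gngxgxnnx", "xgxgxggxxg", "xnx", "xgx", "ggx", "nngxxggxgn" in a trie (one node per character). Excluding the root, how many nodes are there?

43

Insert word by word; a character creates a node only if that edge doesn't already exist:
  "xxggnxggg" → 9 new (x, x, g, g, n, x, g, g, g)
  "ggxgg" → 5 new (g, g, x, g, g)
  "gngxgxnnx" → prefix "g" already present; 8 new (n, g, x, g, x, n, n, x)
  "xgxgxggxxg" → prefix "x" already present; 9 new (g, x, g, x, g, g, x, x, g)
  "xnx" → prefix "x" already present; 2 new (n, x)
  "xgx" → prefix "xgx" already present; 0 new (none)
  "ggx" → prefix "ggx" already present; 0 new (none)
  "nngxxggxgn" → 10 new (n, n, g, x, x, g, g, x, g, n)
Total nodes = 9 + 5 + 8 + 9 + 2 + 0 + 0 + 10 = 43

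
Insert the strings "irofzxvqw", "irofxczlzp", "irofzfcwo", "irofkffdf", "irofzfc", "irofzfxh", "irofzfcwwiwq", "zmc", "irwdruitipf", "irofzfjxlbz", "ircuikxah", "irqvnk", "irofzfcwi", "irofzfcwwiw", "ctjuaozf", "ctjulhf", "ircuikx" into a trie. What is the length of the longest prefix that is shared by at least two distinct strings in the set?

Equivalently: take the maximum, over all pairs, of their longest common prefix length.
e.g. "irofzfcwwiw" and "irofzfcwwiwq" share the prefix "irofzfcwwiw" of length 11; no pair shares a longer one.
Longest shared-prefix length: 11

11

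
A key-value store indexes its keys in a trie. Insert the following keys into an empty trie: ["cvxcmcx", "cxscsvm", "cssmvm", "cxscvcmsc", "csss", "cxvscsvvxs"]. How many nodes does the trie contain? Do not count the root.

32

Trace insertions, counting only characters that open a new branch:
  "cvxcmcx" → 7 new (c, v, x, c, m, c, x)
  "cxscsvm" → prefix "c" already present; 6 new (x, s, c, s, v, m)
  "cssmvm" → prefix "c" already present; 5 new (s, s, m, v, m)
  "cxscvcmsc" → prefix "cxsc" already present; 5 new (v, c, m, s, c)
  "csss" → prefix "css" already present; 1 new (s)
  "cxvscsvvxs" → prefix "cx" already present; 8 new (v, s, c, s, v, v, x, s)
Total nodes = 7 + 6 + 5 + 5 + 1 + 8 = 32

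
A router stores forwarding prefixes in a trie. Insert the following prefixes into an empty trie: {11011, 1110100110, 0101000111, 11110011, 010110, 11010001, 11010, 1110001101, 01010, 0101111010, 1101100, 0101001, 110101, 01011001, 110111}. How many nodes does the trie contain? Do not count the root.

Count nodes per top-level branch (shared prefixes stored once):
  '0'-branch (01010, 0101000111, 0101001, 010110, 01011001, 0101111010): 20 nodes
  '1'-branch (11010, 11010001, 110101, 11011, 1101100, 110111, 1110001101, 1110100110, 11110011): 32 nodes
Sum: 52

52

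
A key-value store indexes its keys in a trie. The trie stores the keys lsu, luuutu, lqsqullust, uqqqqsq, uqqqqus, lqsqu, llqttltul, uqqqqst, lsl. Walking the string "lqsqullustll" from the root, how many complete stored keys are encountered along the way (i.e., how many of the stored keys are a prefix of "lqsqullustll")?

Check each prefix of "lqsqullustll" against the stored set — each match is an end-marker on the path.
Prefixes of the query that are stored words: "lqsqu", "lqsqullust"
Count: 2

2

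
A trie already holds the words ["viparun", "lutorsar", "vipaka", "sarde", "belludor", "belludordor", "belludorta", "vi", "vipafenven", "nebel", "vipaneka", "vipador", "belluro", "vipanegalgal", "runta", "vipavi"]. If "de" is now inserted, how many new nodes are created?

No existing word starts with "d", so every character of "de" needs a new node.
2 − 0 = 2 new nodes.

2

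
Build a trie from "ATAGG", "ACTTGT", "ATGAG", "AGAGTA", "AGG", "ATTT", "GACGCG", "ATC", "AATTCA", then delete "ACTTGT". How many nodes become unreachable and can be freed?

A node on "ACTTGT"'s path can go only if nothing else ends at it or branches off below it.
The suffix "CTTGT" (5 nodes) is used only by "ACTTGT"; the node for "A" still has the child "T", so pruning stops there.
Nodes removed: 5

5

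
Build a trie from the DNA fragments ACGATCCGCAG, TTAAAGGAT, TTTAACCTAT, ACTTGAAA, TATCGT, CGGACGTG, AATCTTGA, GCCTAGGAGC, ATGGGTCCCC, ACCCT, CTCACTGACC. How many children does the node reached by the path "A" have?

The children of the "A" node are the distinct next characters among strings starting with "A".
Distinct next characters after "A": A, C, T.
That node has 3 child edges.

3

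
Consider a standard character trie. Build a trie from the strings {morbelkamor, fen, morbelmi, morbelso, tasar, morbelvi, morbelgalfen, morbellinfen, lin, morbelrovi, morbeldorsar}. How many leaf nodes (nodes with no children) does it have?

11

Leaves are exactly the stored words that no other stored word extends.
Those words: "fen", "lin", "morbeldorsar", "morbelgalfen", "morbelkamor", "morbellinfen", "morbelmi", "morbelrovi", "morbelso", "morbelvi", "tasar"
Leaf count: 11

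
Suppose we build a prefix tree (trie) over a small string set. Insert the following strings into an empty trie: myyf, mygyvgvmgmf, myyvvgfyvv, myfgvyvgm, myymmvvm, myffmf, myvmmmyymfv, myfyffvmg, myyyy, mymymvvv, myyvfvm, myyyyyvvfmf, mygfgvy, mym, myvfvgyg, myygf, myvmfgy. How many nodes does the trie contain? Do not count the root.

81

Insert word by word; a character creates a node only if that edge doesn't already exist:
  "myyf" → 4 new (m, y, y, f)
  "mygyvgvmgmf" → prefix "my" already present; 9 new (g, y, v, g, v, m, g, m, f)
  "myyvvgfyvv" → prefix "myy" already present; 7 new (v, v, g, f, y, v, v)
  "myfgvyvgm" → prefix "my" already present; 7 new (f, g, v, y, v, g, m)
  "myymmvvm" → prefix "myy" already present; 5 new (m, m, v, v, m)
  "myffmf" → prefix "myf" already present; 3 new (f, m, f)
  "myvmmmyymfv" → prefix "my" already present; 9 new (v, m, m, m, y, y, m, f, v)
  "myfyffvmg" → prefix "myf" already present; 6 new (y, f, f, v, m, g)
  "myyyy" → prefix "myy" already present; 2 new (y, y)
  "mymymvvv" → prefix "my" already present; 6 new (m, y, m, v, v, v)
  "myyvfvm" → prefix "myyv" already present; 3 new (f, v, m)
  "myyyyyvvfmf" → prefix "myyyy" already present; 6 new (y, v, v, f, m, f)
  "mygfgvy" → prefix "myg" already present; 4 new (f, g, v, y)
  "mym" → prefix "mym" already present; 0 new (none)
  "myvfvgyg" → prefix "myv" already present; 5 new (f, v, g, y, g)
  "myygf" → prefix "myy" already present; 2 new (g, f)
  "myvmfgy" → prefix "myvm" already present; 3 new (f, g, y)
Total nodes = 4 + 9 + 7 + 7 + 5 + 3 + 9 + 6 + 2 + 6 + 3 + 6 + 4 + 0 + 5 + 2 + 3 = 81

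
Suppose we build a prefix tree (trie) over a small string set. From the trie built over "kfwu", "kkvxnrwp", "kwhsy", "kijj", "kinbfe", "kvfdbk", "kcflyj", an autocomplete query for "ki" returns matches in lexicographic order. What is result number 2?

kinbfe

Filter for "ki…" and sort: "kijj", "kinbfe"
Position 2: kinbfe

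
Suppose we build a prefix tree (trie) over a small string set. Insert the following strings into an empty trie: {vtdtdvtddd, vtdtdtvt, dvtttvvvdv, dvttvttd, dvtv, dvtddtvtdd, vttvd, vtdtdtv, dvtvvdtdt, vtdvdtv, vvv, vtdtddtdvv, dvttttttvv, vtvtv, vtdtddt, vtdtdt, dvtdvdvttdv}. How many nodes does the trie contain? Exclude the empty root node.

69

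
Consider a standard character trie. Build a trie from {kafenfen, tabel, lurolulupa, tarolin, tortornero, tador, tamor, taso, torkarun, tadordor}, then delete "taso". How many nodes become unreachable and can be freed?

2

Walk "taso" from the leaf back toward the root, removing each node that no remaining word uses.
The suffix "so" (2 nodes) is used only by "taso"; the node for "ta" still has the child "b", so pruning stops there.
Nodes removed: 2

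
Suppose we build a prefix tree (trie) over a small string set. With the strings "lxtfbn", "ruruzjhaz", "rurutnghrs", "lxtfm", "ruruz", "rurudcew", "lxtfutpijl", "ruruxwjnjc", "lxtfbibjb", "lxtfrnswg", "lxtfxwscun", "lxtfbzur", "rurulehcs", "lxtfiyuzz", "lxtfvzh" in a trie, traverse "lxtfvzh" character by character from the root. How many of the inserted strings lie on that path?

1

Walk "lxtfvzh" from the root; an end-of-word marker is hit whenever a stored word is a prefix of "lxtfvzh".
Prefixes of the query that are stored words: "lxtfvzh"
Count: 1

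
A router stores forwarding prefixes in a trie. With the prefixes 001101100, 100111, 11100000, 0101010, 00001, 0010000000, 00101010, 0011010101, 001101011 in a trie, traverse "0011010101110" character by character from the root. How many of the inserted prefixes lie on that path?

1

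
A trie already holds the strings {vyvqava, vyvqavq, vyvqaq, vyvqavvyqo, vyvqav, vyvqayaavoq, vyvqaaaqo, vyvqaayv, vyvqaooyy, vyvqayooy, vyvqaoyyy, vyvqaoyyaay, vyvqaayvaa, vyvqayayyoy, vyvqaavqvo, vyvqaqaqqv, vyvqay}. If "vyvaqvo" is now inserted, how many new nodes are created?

4

The longest prefix of "vyvaqvo" already in the trie is "vyv" (length 3).
Each of the 4 remaining characters creates one node.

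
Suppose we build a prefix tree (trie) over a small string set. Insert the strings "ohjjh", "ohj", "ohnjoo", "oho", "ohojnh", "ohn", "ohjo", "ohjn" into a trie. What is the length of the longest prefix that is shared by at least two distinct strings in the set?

3

The deepest shared node is where two words last agree before diverging.
e.g. "ohj" and "ohjjh" share the prefix "ohj" of length 3; no pair shares a longer one.
Longest shared-prefix length: 3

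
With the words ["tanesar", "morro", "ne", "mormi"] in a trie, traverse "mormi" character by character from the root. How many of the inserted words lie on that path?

1

Check each prefix of "mormi" against the stored set — each match is an end-marker on the path.
Prefixes of the query that are stored words: "mormi"
Count: 1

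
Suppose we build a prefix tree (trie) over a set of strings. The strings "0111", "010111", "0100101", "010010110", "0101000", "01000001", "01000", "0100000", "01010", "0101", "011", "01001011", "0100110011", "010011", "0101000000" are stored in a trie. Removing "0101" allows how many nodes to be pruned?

0

Walk "0101" from the leaf back toward the root, removing each node that no remaining word uses.
Every node on "0101" is still needed (e.g. by "010111"), so nothing is freed.
Nodes removed: 0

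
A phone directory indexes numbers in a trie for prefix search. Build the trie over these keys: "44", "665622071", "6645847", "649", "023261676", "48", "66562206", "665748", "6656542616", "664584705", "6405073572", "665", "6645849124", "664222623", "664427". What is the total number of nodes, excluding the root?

Count nodes per top-level branch (shared prefixes stored once):
  '0'-branch (023261676): 9 nodes
  '4'-branch (44, 48): 3 nodes
  '6'-branch (6405073572, 649, 664222623, 664427, 6645847, 664584705, 6645849124, 665, 66562206, 665622071, 6656542616, 665748): 49 nodes
Sum: 61

61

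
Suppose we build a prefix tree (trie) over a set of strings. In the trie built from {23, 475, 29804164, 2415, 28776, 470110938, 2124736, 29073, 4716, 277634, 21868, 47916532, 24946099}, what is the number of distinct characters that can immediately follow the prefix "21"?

2

Walk "21" from the root, arriving at one node.
Characters that immediately follow "21" among the stored strings: {2, 8}.
That node has 2 child edges.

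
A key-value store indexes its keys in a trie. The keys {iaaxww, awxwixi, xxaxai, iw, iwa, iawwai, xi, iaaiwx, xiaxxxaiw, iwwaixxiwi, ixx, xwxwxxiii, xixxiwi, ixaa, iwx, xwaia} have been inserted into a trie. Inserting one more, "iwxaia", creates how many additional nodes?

The longest prefix of "iwxaia" already in the trie is "iwx" (length 3).
New nodes needed: |"iwxaia"| − 3 = 6 − 3 = 3.

3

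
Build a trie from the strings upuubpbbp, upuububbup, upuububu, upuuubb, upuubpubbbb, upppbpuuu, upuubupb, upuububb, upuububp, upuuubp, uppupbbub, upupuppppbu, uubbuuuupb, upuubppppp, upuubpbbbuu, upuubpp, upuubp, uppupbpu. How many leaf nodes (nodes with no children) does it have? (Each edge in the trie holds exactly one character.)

15

Leaves are exactly the stored words that no other stored word extends.
Those words: "upppbpuuu", "uppupbbub", "uppupbpu", "upupuppppbu", "upuubpbbbuu", "upuubpbbp", "upuubppppp", "upuubpubbbb", "upuububbup", "upuububp", "upuububu", "upuubupb", "upuuubb", "upuuubp", "uubbuuuupb"
Leaf count: 15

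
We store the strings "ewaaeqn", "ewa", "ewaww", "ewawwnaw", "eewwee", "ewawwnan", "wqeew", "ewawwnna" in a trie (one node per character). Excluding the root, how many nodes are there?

25

Trie structure (* marks end of a word):
(root)
├─ e
│  ├─ e
│  │  └─ w
│  │     └─ w
│  │        └─ e
│  │           └─ e *
│  └─ w
│     └─ a *
│        ├─ a
│        │  └─ e
│        │     └─ q
│        │        └─ n *
│        └─ w
│           └─ w *
│              └─ n
│                 ├─ a
│                 │  ├─ n *
│                 │  └─ w *
│                 └─ n
│                    └─ a *
└─ w
   └─ q
      └─ e
         └─ e
            └─ w *
Counting every labelled node above: 25.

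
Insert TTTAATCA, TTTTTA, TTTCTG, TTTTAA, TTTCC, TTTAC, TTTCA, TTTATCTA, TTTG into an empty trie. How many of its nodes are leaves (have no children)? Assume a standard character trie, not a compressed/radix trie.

9

A leaf is a node with no children — equivalently, the end of a word that is not a proper prefix of any other stored word.
Those words: "TTTAATCA", "TTTAC", "TTTATCTA", "TTTCA", "TTTCC", "TTTCTG", "TTTG", "TTTTAA", "TTTTTA"
Leaf count: 9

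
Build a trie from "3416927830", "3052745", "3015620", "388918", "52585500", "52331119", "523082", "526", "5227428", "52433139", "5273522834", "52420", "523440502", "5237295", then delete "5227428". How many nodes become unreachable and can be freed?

Walk "5227428" from the leaf back toward the root, removing each node that no remaining word uses.
The suffix "27428" (5 nodes) is used only by "5227428"; the node for "52" still has the child "5", so pruning stops there.
Nodes removed: 5

5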